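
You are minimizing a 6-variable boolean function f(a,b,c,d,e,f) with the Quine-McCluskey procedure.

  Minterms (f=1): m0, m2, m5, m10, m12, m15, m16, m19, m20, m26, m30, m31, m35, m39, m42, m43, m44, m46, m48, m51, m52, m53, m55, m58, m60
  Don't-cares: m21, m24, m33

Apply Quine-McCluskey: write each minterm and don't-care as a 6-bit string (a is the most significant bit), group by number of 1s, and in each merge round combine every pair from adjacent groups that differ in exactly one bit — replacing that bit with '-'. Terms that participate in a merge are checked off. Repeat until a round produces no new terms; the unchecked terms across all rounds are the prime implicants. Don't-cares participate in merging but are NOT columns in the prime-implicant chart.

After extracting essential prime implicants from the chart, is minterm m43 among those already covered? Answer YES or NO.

[col 0] 000000*, 000010*, 000101*, 001010*, 001100*, 001111*, 010000*, 010011*, 010100*, 010101*, 011000*, 011010*, 011110*, 011111*, 100001*, 100011*, 100111*, 101010*, 101011*, 101100*, 101110*, 110000*, 110011*, 110100*, 110101*, 110111*, 111010*, 111100*
[col 1] -01010*, -01100, -10000*, -10011, -10100*, -10101*, -11010*, 0-0000, 0-0101, 0-1010*, 0-1111, 00-010, 0000-0, 01-000, 010-00*, 01010-*, 011-10, 0110-0, 01111-, 1-0011*, 1-0111*, 1-1010*, 1-1100, 10-011, 100-11*, 1000-1, 101-10, 10101-, 1011-0, 11-100, 110-00*, 110-11*, 1101-1, 11010-*
[col 2] --1010, -10-00, -1010-, 1-0-11
Prime implicants: --1010, -01100, -10-00, -10011, -1010-, 0-0000, 0-0101, 0-1111, 00-010, 0000-0, 01-000, 011-10, 0110-0, 01111-, 1-0-11, 1-1100, 10-011, 1000-1, 101-10, 10101-, 1011-0, 11-100, 1101-1
PI chart (minterm → PIs covering it):
  0 | 0-0000,0000-0
  2 | 00-010,0000-0
  5 | 0-0101  (sole → essential)
  10 | --1010,00-010
  12 | -01100  (sole → essential)
  15 | 0-1111  (sole → essential)
  16 | -10-00,0-0000,01-000
  19 | -10011  (sole → essential)
  20 | -10-00,-1010-
  26 | --1010,011-10,0110-0
  30 | 011-10,01111-
  31 | 0-1111,01111-
  35 | 1-0-11,10-011,1000-1
  39 | 1-0-11  (sole → essential)
  42 | --1010,101-10,10101-
  43 | 10-011,10101-
  44 | -01100,1-1100,1011-0
  46 | 101-10,1011-0
  48 | -10-00  (sole → essential)
  51 | -10011,1-0-11
  52 | -10-00,-1010-,11-100
  53 | -1010-,1101-1
  55 | 1-0-11,1101-1
  58 | --1010  (sole → essential)
  60 | 1-1100,11-100
Essential prime implicants: --1010, -01100, -10-00, -10011, 0-0101, 0-1111, 1-0-11

NO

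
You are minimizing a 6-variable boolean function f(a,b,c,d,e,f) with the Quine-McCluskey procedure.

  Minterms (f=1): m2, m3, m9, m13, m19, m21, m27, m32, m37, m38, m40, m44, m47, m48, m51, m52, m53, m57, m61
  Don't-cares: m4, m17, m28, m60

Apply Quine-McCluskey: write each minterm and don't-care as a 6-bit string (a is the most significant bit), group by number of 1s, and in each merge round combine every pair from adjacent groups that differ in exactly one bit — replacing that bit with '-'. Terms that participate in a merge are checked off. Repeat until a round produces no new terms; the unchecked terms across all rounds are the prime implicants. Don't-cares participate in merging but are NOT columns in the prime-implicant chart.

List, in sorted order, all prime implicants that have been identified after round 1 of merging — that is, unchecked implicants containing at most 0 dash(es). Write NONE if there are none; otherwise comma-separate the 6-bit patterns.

[col 0] 000010*, 000011*, 000100, 001001*, 001101*, 010001*, 010011*, 010101*, 011011*, 011100*, 100000*, 100101*, 100110, 101000*, 101100*, 101111, 110000*, 110011*, 110100*, 110101*, 111001*, 111100*, 111101*
[col 1] -10011, -10101, -11100, 0-0011, 00001-, 001-01, 01-011, 010-01, 0100-1, 1-0000, 1-0101, 1-1100, 10-000, 101-00, 11-100*, 11-101*, 110-00, 11010-*, 111-01, 11110-*
[col 2] 11-10-
Prime implicants: -10011, -10101, -11100, 0-0011, 00001-, 000100, 001-01, 01-011, 010-01, 0100-1, 1-0000, 1-0101, 1-1100, 10-000, 100110, 101-00, 101111, 11-10-, 110-00, 111-01

000100, 100110, 101111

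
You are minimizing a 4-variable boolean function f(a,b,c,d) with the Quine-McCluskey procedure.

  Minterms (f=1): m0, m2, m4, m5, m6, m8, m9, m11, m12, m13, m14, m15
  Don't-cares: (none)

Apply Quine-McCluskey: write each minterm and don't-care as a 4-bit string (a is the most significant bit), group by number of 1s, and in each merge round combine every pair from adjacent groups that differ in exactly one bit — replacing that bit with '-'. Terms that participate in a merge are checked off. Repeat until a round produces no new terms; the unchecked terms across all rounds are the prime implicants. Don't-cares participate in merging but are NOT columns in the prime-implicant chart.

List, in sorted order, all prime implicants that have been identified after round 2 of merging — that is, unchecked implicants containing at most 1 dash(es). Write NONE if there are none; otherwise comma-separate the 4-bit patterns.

[col 0] 0000*, 0010*, 0100*, 0101*, 0110*, 1000*, 1001*, 1011*, 1100*, 1101*, 1110*, 1111*
[col 1] -000*, -100*, -101*, -110*, 0-00*, 0-10*, 00-0*, 01-0*, 010-*, 1-00*, 1-01*, 1-11*, 10-1*, 100-*, 11-0*, 11-1*, 110-*, 111-*
[col 2] --00, -1-0, -10-, 0--0, 1--1, 1-0-, 11--
Prime implicants: --00, -1-0, -10-, 0--0, 1--1, 1-0-, 11--

NONE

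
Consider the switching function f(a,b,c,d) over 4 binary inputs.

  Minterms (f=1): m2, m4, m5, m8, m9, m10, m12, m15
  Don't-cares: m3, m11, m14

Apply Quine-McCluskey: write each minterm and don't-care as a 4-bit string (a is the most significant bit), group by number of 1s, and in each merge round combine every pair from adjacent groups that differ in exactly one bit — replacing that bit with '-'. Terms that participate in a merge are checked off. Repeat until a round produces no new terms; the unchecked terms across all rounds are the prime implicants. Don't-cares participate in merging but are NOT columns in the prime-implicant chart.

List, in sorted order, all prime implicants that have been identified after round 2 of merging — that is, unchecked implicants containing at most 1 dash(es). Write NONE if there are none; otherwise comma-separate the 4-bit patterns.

-100, 010-

size-2^0 implicants → 0010(✓)  0011(✓)  0100(✓)  0101(✓)  1000(✓)  1001(✓)  1010(✓)  1011(✓)  1100(✓)  1110(✓)  1111(✓)
size-2^1 implicants → -010(✓)  -011(✓)  -100  001-(✓)  010-  1-00(✓)  1-10(✓)  1-11(✓)  10-0(✓)  10-1(✓)  100-(✓)  101-(✓)  11-0(✓)  111-(✓)
size-2^2 implicants → -01-  1--0  1-1-  10--
Unchecked terms (primes): -01-, -100, 010-, 1--0, 1-1-, 10--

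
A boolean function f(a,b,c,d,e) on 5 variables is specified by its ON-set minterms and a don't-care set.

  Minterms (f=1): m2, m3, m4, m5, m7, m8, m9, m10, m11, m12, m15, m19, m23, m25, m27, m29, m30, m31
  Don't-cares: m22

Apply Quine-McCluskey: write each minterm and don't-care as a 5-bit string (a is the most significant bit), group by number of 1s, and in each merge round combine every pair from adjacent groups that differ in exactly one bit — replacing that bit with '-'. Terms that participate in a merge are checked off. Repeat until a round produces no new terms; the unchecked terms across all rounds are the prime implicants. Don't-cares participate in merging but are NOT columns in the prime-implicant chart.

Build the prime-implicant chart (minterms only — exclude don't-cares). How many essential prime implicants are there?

[col 0] 00010*, 00011*, 00100*, 00101*, 00111*, 01000*, 01001*, 01010*, 01011*, 01100*, 01111*, 10011*, 10110*, 10111*, 11001*, 11011*, 11101*, 11110*, 11111*
[col 1] -0011*, -0111*, -1001*, -1011*, -1111*, 0-010*, 0-011*, 0-100, 0-111*, 00-11*, 0001-*, 001-1, 0010-, 01-00, 01-11*, 010-0*, 010-1*, 0100-*, 0101-*, 1-011*, 1-110*, 1-111*, 10-11*, 1011-*, 11-01*, 11-11*, 110-1*, 111-1*, 1111-*
[col 2] --011*, --111*, -0-11*, -1-11*, -10-1, 0--11*, 0-01-, 010--, 1--11*, 1-11-, 11--1
[col 3] ---11
Prime implicants: ---11, -10-1, 0-01-, 0-100, 001-1, 0010-, 01-00, 010--, 1-11-, 11--1
PI chart (minterm → PIs covering it):
  2 | 0-01-  (sole → essential)
  3 | ---11,0-01-
  4 | 0-100,0010-
  5 | 001-1,0010-
  7 | ---11,001-1
  8 | 01-00,010--
  9 | -10-1,010--
  10 | 0-01-,010--
  11 | ---11,-10-1,0-01-,010--
  12 | 0-100,01-00
  15 | ---11  (sole → essential)
  19 | ---11  (sole → essential)
  23 | ---11,1-11-
  25 | -10-1,11--1
  27 | ---11,-10-1,11--1
  29 | 11--1  (sole → essential)
  30 | 1-11-  (sole → essential)
  31 | ---11,1-11-,11--1
Essential prime implicants: ---11, 0-01-, 1-11-, 11--1

4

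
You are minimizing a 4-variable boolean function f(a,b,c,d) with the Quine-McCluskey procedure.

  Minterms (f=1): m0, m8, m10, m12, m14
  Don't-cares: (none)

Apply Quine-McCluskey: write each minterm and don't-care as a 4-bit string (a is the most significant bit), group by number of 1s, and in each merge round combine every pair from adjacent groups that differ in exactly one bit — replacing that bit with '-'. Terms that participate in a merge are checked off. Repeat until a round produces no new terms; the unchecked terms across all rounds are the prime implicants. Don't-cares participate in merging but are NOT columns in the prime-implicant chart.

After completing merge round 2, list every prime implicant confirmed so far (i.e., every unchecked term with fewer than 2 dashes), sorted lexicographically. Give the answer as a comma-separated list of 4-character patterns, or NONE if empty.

Round 0: 0000✓ 1000✓ 1010✓ 1100✓ 1110✓
Round 1: -000 1-00✓ 1-10✓ 10-0✓ 11-0✓
Round 2: 1--0
PIs = {-000, 1--0}

-000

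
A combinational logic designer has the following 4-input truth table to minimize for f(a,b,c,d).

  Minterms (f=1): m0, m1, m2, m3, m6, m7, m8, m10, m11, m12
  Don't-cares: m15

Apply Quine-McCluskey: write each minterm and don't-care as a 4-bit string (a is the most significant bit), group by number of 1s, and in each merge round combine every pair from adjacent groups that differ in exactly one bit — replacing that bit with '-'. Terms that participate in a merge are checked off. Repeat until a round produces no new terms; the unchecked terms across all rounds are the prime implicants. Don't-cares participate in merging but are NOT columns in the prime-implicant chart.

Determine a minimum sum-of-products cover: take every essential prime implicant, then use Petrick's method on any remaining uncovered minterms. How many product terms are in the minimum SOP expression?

4

[col 0] 0000*, 0001*, 0010*, 0011*, 0110*, 0111*, 1000*, 1010*, 1011*, 1100*, 1111*
[col 1] -000*, -010*, -011*, -111*, 0-10*, 0-11*, 00-0*, 00-1*, 000-*, 001-*, 011-*, 1-00, 1-11*, 10-0*, 101-*
[col 2] --11, -0-0, -01-, 0-1-, 00--
Prime implicants: --11, -0-0, -01-, 0-1-, 00--, 1-00
PI chart (minterm → PIs covering it):
  0 | -0-0,00--
  1 | 00--  (sole → essential)
  2 | -0-0,-01-,0-1-,00--
  3 | --11,-01-,0-1-,00--
  6 | 0-1-  (sole → essential)
  7 | --11,0-1-
  8 | -0-0,1-00
  10 | -0-0,-01-
  11 | --11,-01-
  12 | 1-00  (sole → essential)
Essential prime implicants: 0-1-, 00--, 1-00
Petrick residual → -01-
Minimum SOP uses 4 PIs: b'c + a'c + a'b' + ac'd'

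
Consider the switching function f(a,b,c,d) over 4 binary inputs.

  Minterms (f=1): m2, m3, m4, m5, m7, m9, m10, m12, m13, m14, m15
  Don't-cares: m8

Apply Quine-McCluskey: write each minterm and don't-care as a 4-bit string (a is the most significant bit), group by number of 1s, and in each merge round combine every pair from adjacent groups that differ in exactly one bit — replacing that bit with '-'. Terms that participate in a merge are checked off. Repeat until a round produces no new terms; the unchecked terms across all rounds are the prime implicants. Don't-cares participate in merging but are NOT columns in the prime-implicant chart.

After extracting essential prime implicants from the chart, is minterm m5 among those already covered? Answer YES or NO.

YES

Round 0: 0010✓ 0011✓ 0100✓ 0101✓ 0111✓ 1000✓ 1001✓ 1010✓ 1100✓ 1101✓ 1110✓ 1111✓
Round 1: -010 -100✓ -101✓ -111✓ 0-11 001- 01-1✓ 010-✓ 1-00✓ 1-01✓ 1-10✓ 10-0✓ 100-✓ 11-0✓ 11-1✓ 110-✓ 111-✓
Round 2: -1-1 -10- 1--0 1-0- 11--
PIs = {-010, -1-1, -10-, 0-11, 001-, 1--0, 1-0-, 11--}
Coverage chart:
  m2: -010,001-
  m3: 0-11,001-
  m4: -10- ←essential
  m5: -1-1,-10-
  m7: -1-1,0-11
  m9: 1-0- ←essential
  m10: -010,1--0
  m12: -10-,1--0,1-0-,11--
  m13: -1-1,-10-,1-0-,11--
  m14: 1--0,11--
  m15: -1-1,11--
Essential: -10-, 1-0-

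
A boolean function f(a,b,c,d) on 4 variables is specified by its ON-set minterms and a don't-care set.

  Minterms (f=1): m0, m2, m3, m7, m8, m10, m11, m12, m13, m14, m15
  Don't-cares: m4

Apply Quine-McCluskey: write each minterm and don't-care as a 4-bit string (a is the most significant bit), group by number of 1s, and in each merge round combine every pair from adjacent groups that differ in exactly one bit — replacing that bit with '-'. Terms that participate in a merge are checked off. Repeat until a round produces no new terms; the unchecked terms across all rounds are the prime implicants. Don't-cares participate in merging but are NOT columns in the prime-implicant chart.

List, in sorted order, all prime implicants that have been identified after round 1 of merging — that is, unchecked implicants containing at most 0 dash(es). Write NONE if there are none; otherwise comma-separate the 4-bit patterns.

NONE

[col 0] 0000*, 0010*, 0011*, 0100*, 0111*, 1000*, 1010*, 1011*, 1100*, 1101*, 1110*, 1111*
[col 1] -000*, -010*, -011*, -100*, -111*, 0-00*, 0-11*, 00-0*, 001-*, 1-00*, 1-10*, 1-11*, 10-0*, 101-*, 11-0*, 11-1*, 110-*, 111-*
[col 2] --00, --11, -0-0, -01-, 1--0, 1-1-, 11--
Prime implicants: --00, --11, -0-0, -01-, 1--0, 1-1-, 11--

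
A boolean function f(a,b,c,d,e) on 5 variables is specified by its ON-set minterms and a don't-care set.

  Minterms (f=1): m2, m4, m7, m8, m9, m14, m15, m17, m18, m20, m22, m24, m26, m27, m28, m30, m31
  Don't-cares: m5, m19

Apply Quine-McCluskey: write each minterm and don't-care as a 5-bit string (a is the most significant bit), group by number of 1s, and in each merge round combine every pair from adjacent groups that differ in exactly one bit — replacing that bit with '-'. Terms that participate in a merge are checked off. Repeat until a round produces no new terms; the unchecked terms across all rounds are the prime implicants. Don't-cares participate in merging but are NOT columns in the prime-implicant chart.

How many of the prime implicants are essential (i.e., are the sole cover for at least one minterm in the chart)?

4

Round 0: 00010✓ 00100✓ 00101✓ 00111✓ 01000✓ 01001✓ 01110✓ 01111✓ 10001✓ 10010✓ 10011✓ 10100✓ 10110✓ 11000✓ 11010✓ 11011✓ 11100✓ 11110✓ 11111✓
Round 1: -0010 -0100 -1000 -1110✓ -1111✓ 0-111 001-1 0010- 0100- 0111-✓ 1-010✓ 1-011✓ 1-100✓ 1-110✓ 10-10✓ 100-1 1001-✓ 101-0✓ 11-00✓ 11-10✓ 11-11✓ 110-0✓ 1101-✓ 111-0✓ 1111-✓
Round 2: -111- 1--10 1-01- 1-1-0 11--0 11-1-
PIs = {-0010, -0100, -1000, -111-, 0-111, 001-1, 0010-, 0100-, 1--10, 1-01-, 1-1-0, 100-1, 11--0, 11-1-}
Coverage chart:
  m2: -0010 ←essential
  m4: -0100,0010-
  m7: 0-111,001-1
  m8: -1000,0100-
  m9: 0100- ←essential
  m14: -111- ←essential
  m15: -111-,0-111
  m17: 100-1 ←essential
  m18: -0010,1--10,1-01-
  m20: -0100,1-1-0
  m22: 1--10,1-1-0
  m24: -1000,11--0
  m26: 1--10,1-01-,11--0,11-1-
  m27: 1-01-,11-1-
  m28: 1-1-0,11--0
  m30: -111-,1--10,1-1-0,11--0,11-1-
  m31: -111-,11-1-
Essential: -0010, -111-, 0100-, 100-1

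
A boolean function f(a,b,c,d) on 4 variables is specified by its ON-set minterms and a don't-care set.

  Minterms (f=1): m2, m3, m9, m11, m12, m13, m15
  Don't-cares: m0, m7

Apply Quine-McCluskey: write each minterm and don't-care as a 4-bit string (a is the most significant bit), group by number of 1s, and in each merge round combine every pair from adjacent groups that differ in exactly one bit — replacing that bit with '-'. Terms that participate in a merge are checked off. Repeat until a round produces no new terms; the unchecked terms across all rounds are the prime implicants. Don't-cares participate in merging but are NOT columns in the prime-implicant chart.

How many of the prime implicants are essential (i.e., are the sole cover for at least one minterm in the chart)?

Round 0: 0000✓ 0010✓ 0011✓ 0111✓ 1001✓ 1011✓ 1100✓ 1101✓ 1111✓
Round 1: -011✓ -111✓ 0-11✓ 00-0 001- 1-01✓ 1-11✓ 10-1✓ 11-1✓ 110-
Round 2: --11 1--1
PIs = {--11, 00-0, 001-, 1--1, 110-}
Coverage chart:
  m2: 00-0,001-
  m3: --11,001-
  m9: 1--1 ←essential
  m11: --11,1--1
  m12: 110- ←essential
  m13: 1--1,110-
  m15: --11,1--1
Essential: 1--1, 110-

2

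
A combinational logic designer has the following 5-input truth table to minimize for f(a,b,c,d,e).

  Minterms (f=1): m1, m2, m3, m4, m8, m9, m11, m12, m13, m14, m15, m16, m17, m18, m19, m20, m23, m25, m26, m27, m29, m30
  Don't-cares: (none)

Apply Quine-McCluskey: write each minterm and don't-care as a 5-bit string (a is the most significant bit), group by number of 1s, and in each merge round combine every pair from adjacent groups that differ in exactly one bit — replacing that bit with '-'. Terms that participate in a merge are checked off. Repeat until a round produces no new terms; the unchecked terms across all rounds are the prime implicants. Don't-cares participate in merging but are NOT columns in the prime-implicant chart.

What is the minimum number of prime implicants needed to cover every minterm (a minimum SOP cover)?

[col 0] 00001*, 00010*, 00011*, 00100*, 01000*, 01001*, 01011*, 01100*, 01101*, 01110*, 01111*, 10000*, 10001*, 10010*, 10011*, 10100*, 10111*, 11001*, 11010*, 11011*, 11101*, 11110*
[col 1] -0001*, -0010*, -0011*, -0100, -1001*, -1011*, -1101*, -1110, 0-001*, 0-011*, 0-100, 000-1*, 0001-*, 01-00*, 01-01*, 01-11*, 010-1*, 0100-*, 011-0*, 011-1*, 0110-*, 0111-*, 1-001*, 1-010*, 1-011*, 10-00, 10-11, 100-0*, 100-1*, 1000-*, 1001-*, 11-01*, 11-10, 110-1*, 1101-*
[col 2] --001*, --011*, -00-1*, -001-, -1-01, -10-1*, 0-0-1*, 01--1, 01-0-, 011--, 1-0-1*, 1-01-, 100--
[col 3] --0-1
Prime implicants: --0-1, -001-, -0100, -1-01, -1110, 0-100, 01--1, 01-0-, 011--, 1-01-, 10-00, 10-11, 100--, 11-10
PI chart (minterm → PIs covering it):
  1 | --0-1  (sole → essential)
  2 | -001-  (sole → essential)
  3 | --0-1,-001-
  4 | -0100,0-100
  8 | 01-0-  (sole → essential)
  9 | --0-1,-1-01,01--1,01-0-
  11 | --0-1,01--1
  12 | 0-100,01-0-,011--
  13 | -1-01,01--1,01-0-,011--
  14 | -1110,011--
  15 | 01--1,011--
  16 | 10-00,100--
  17 | --0-1,100--
  18 | -001-,1-01-,100--
  19 | --0-1,-001-,1-01-,10-11,100--
  20 | -0100,10-00
  23 | 10-11  (sole → essential)
  25 | --0-1,-1-01
  26 | 1-01-,11-10
  27 | --0-1,1-01-
  29 | -1-01  (sole → essential)
  30 | -1110,11-10
Essential prime implicants: --0-1, -001-, -1-01, 01-0-, 10-11
Petrick residual → -0100, 011--, 10-00, 11-10
Minimum SOP uses 9 PIs: c'e + b'c'd + b'cd'e' + bd'e + a'bd' + a'bc + ab'd'e' + ab'de + abde'

9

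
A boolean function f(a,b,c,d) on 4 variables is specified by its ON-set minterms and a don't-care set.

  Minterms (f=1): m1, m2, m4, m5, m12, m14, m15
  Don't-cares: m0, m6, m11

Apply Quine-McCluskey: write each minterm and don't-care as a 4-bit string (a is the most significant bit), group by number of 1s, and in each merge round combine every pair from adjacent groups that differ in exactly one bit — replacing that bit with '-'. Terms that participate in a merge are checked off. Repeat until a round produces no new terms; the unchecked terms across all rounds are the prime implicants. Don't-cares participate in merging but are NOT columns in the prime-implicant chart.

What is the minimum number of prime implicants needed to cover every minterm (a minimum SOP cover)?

4

Round 0: 0000✓ 0001✓ 0010✓ 0100✓ 0101✓ 0110✓ 1011✓ 1100✓ 1110✓ 1111✓
Round 1: -100✓ -110✓ 0-00✓ 0-01✓ 0-10✓ 00-0✓ 000-✓ 01-0✓ 010-✓ 1-11 11-0✓ 111-
Round 2: -1-0 0--0 0-0-
PIs = {-1-0, 0--0, 0-0-, 1-11, 111-}
Coverage chart:
  m1: 0-0- ←essential
  m2: 0--0 ←essential
  m4: -1-0,0--0,0-0-
  m5: 0-0- ←essential
  m12: -1-0 ←essential
  m14: -1-0,111-
  m15: 1-11,111-
Essential: -1-0, 0--0, 0-0-
Petrick residual → 1-11
Min cover (4 terms): bd' + a'd' + a'c' + acd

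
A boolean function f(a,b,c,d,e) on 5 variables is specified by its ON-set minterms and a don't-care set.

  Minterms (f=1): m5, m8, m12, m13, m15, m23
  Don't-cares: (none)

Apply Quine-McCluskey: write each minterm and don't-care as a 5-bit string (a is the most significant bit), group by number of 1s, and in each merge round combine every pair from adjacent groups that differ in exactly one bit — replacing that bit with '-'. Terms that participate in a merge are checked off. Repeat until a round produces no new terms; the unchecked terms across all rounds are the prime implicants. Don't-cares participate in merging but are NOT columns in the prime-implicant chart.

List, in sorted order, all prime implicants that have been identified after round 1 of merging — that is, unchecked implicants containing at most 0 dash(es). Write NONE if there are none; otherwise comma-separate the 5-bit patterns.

[col 0] 00101*, 01000*, 01100*, 01101*, 01111*, 10111
[col 1] 0-101, 01-00, 011-1, 0110-
Prime implicants: 0-101, 01-00, 011-1, 0110-, 10111

10111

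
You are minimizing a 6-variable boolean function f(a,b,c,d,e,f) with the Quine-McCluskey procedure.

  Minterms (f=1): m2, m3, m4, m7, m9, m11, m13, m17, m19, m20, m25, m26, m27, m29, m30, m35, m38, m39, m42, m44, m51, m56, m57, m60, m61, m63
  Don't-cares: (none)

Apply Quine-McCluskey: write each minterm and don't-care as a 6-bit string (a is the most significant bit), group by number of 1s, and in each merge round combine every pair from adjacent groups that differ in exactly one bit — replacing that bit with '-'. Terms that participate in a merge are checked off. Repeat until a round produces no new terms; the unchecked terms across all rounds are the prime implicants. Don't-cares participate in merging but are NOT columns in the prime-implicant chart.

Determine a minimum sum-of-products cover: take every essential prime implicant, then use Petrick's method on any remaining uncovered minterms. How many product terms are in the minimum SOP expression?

Round 0: 000010✓ 000011✓ 000100✓ 000111✓ 001001✓ 001011✓ 001101✓ 010001✓ 010011✓ 010100✓ 011001✓ 011010✓ 011011✓ 011101✓ 011110✓ 100011✓ 100110✓ 100111✓ 101010 101100✓ 110011✓ 111000✓ 111001✓ 111100✓ 111101✓ 111111✓
Round 1: -00011✓ -00111✓ -10011✓ -11001✓ -11101✓ 0-0011✓ 0-0100 0-1001✓ 0-1011✓ 0-1101✓ 00-011✓ 000-11✓ 00001- 001-01✓ 0010-1✓ 01-001✓ 01-011✓ 0100-1✓ 011-01✓ 011-10 0110-1✓ 01101- 1-0011✓ 1-1100 100-11✓ 10011- 111-00✓ 111-01✓ 11100-✓ 1111-1 11110-✓
Round 2: --0011 -00-11 -11-01 0--011 0-1-01 0-10-1 01-0-1 111-0-
PIs = {--0011, -00-11, -11-01, 0--011, 0-0100, 0-1-01, 0-10-1, 00001-, 01-0-1, 011-10, 01101-, 1-1100, 10011-, 101010, 111-0-, 1111-1}
Coverage chart:
  m2: 00001- ←essential
  m3: --0011,-00-11,0--011,00001-
  m4: 0-0100 ←essential
  m7: -00-11 ←essential
  m9: 0-1-01,0-10-1
  m11: 0--011,0-10-1
  m13: 0-1-01 ←essential
  m17: 01-0-1 ←essential
  m19: --0011,0--011,01-0-1
  m20: 0-0100 ←essential
  m25: -11-01,0-1-01,0-10-1,01-0-1
  m26: 011-10,01101-
  m27: 0--011,0-10-1,01-0-1,01101-
  m29: -11-01,0-1-01
  m30: 011-10 ←essential
  m35: --0011,-00-11
  m38: 10011- ←essential
  m39: -00-11,10011-
  m42: 101010 ←essential
  m44: 1-1100 ←essential
  m51: --0011 ←essential
  m56: 111-0- ←essential
  m57: -11-01,111-0-
  m60: 1-1100,111-0-
  m61: -11-01,111-0-,1111-1
  m63: 1111-1 ←essential
Essential: --0011, -00-11, 0-0100, 0-1-01, 00001-, 01-0-1, 011-10, 1-1100, 10011-, 101010, 111-0-, 1111-1
Petrick residual → 0--011
Min cover (13 terms): c'd'ef + b'c'ef + a'd'ef + a'c'de'f' + a'ce'f + a'b'c'd'e + a'bd'f + a'bcef' + acde'f' + ab'c'de + ab'cd'ef' + abce' + abcdf

13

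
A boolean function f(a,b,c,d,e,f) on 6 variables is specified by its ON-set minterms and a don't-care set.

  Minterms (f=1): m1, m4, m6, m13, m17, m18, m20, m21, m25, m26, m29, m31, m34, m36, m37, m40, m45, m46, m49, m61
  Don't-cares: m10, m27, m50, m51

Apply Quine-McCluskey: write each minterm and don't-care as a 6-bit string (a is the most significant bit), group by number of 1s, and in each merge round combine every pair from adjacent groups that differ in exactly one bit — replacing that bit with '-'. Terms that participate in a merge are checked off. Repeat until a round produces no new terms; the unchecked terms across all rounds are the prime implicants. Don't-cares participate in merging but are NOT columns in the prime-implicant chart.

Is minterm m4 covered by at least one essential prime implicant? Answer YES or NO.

YES

size-2^0 implicants → 000001(✓)  000100(✓)  000110(✓)  001010(✓)  001101(✓)  010001(✓)  010010(✓)  010100(✓)  010101(✓)  011001(✓)  011010(✓)  011011(✓)  011101(✓)  011111(✓)  100010(✓)  100100(✓)  100101(✓)  101000  101101(✓)  101110  110001(✓)  110010(✓)  110011(✓)  111101(✓)
size-2^1 implicants → -00100  -01101(✓)  -10001  -10010  -11101(✓)  0-0001  0-0100  0-1010  0-1101(✓)  0001-0  01-001(✓)  01-010  01-101(✓)  010-01(✓)  01010-  011-01(✓)  011-11(✓)  0110-1(✓)  01101-  0111-1(✓)  1-0010  1-1101(✓)  10-101  10010-  1100-1  11001-
size-2^2 implicants → --1101  01--01  011--1
Unchecked terms (primes): --1101, -00100, -10001, -10010, 0-0001, 0-0100, 0-1010, 0001-0, 01--01, 01-010, 01010-, 011--1, 01101-, 1-0010, 10-101, 10010-, 101000, 101110, 1100-1, 11001-
Minterm coverage:
  m1 ⊆ 0-0001 [E]
  m4 ⊆ -00100,0-0100,0001-0
  m6 ⊆ 0001-0 [E]
  m13 ⊆ --1101 [E]
  m17 ⊆ -10001,0-0001,01--01
  m18 ⊆ -10010,01-010
  m20 ⊆ 0-0100,01010-
  m21 ⊆ 01--01,01010-
  m25 ⊆ 01--01,011--1
  m26 ⊆ 0-1010,01-010,01101-
  m29 ⊆ --1101,01--01,011--1
  m31 ⊆ 011--1 [E]
  m34 ⊆ 1-0010 [E]
  m36 ⊆ -00100,10010-
  m37 ⊆ 10-101,10010-
  m40 ⊆ 101000 [E]
  m45 ⊆ --1101,10-101
  m46 ⊆ 101110 [E]
  m49 ⊆ -10001,1100-1
  m61 ⊆ --1101 [E]
E = {--1101, 0-0001, 0001-0, 011--1, 1-0010, 101000, 101110}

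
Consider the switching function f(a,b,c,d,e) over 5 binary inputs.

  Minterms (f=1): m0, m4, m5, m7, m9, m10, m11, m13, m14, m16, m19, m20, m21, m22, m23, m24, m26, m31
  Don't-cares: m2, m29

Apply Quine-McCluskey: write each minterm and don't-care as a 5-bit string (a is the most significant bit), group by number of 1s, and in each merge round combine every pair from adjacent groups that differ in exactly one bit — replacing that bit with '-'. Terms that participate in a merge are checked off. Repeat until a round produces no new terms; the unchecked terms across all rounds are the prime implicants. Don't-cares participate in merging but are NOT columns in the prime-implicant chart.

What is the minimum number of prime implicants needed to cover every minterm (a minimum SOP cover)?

9

size-2^0 implicants → 00000(✓)  00010(✓)  00100(✓)  00101(✓)  00111(✓)  01001(✓)  01010(✓)  01011(✓)  01101(✓)  01110(✓)  10000(✓)  10011(✓)  10100(✓)  10101(✓)  10110(✓)  10111(✓)  11000(✓)  11010(✓)  11101(✓)  11111(✓)
size-2^1 implicants → -0000(✓)  -0100(✓)  -0101(✓)  -0111(✓)  -1010  -1101(✓)  0-010  0-101(✓)  00-00(✓)  000-0  001-1(✓)  0010-(✓)  01-01  01-10  010-1  0101-  1-000  1-101(✓)  1-111(✓)  10-00(✓)  10-11  101-0(✓)  101-1(✓)  1010-(✓)  1011-(✓)  110-0  111-1(✓)
size-2^2 implicants → --101  -0-00  -01-1  -010-  1-1-1  101--
Unchecked terms (primes): --101, -0-00, -01-1, -010-, -1010, 0-010, 000-0, 01-01, 01-10, 010-1, 0101-, 1-000, 1-1-1, 10-11, 101--, 110-0
Minterm coverage:
  m0 ⊆ -0-00,000-0
  m4 ⊆ -0-00,-010-
  m5 ⊆ --101,-01-1,-010-
  m7 ⊆ -01-1 [E]
  m9 ⊆ 01-01,010-1
  m10 ⊆ -1010,0-010,01-10,0101-
  m11 ⊆ 010-1,0101-
  m13 ⊆ --101,01-01
  m14 ⊆ 01-10 [E]
  m16 ⊆ -0-00,1-000
  m19 ⊆ 10-11 [E]
  m20 ⊆ -0-00,-010-,101--
  m21 ⊆ --101,-01-1,-010-,1-1-1,101--
  m22 ⊆ 101-- [E]
  m23 ⊆ -01-1,1-1-1,10-11,101--
  m24 ⊆ 1-000,110-0
  m26 ⊆ -1010,110-0
  m31 ⊆ 1-1-1 [E]
E = {-01-1, 01-10, 1-1-1, 10-11, 101--}
Petrick residual → --101, -0-00, 010-1, 110-0
Cover = cd'e + b'd'e' + b'ce + a'bde' + a'bc'e + ace + ab'de + ab'c + abc'e'  |cover|=9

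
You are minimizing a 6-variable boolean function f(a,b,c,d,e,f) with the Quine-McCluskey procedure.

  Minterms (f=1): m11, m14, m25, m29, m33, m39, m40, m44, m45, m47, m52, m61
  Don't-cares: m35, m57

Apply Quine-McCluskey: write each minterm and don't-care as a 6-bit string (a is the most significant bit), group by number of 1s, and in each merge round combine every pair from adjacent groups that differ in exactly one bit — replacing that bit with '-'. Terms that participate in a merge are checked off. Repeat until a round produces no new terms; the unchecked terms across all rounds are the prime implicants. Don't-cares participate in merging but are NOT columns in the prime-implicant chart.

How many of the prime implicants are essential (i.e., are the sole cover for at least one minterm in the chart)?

Round 0: 001011 001110 011001✓ 011101✓ 100001✓ 100011✓ 100111✓ 101000✓ 101100✓ 101101✓ 101111✓ 110100 111001✓ 111101✓
Round 1: -11001✓ -11101✓ 011-01✓ 1-1101 10-111 100-11 1000-1 101-00 1011-1 10110- 111-01✓
Round 2: -11-01
PIs = {-11-01, 001011, 001110, 1-1101, 10-111, 100-11, 1000-1, 101-00, 1011-1, 10110-, 110100}
Coverage chart:
  m11: 001011 ←essential
  m14: 001110 ←essential
  m25: -11-01 ←essential
  m29: -11-01 ←essential
  m33: 1000-1 ←essential
  m39: 10-111,100-11
  m40: 101-00 ←essential
  m44: 101-00,10110-
  m45: 1-1101,1011-1,10110-
  m47: 10-111,1011-1
  m52: 110100 ←essential
  m61: -11-01,1-1101
Essential: -11-01, 001011, 001110, 1000-1, 101-00, 110100

6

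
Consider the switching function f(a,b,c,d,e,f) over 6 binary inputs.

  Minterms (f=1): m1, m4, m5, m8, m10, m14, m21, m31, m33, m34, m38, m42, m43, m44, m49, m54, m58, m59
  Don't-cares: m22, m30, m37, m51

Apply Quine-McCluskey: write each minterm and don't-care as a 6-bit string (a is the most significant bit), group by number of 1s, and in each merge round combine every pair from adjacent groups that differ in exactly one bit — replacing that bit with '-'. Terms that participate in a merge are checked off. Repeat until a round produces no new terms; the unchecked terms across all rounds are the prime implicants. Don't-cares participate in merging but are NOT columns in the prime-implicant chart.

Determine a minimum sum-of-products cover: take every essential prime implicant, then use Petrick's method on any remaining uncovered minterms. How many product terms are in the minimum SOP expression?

11

size-2^0 implicants → 000001(✓)  000100(✓)  000101(✓)  001000(✓)  001010(✓)  001110(✓)  010101(✓)  010110(✓)  011110(✓)  011111(✓)  100001(✓)  100010(✓)  100101(✓)  100110(✓)  101010(✓)  101011(✓)  101100  110001(✓)  110011(✓)  110110(✓)  111010(✓)  111011(✓)
size-2^1 implicants → -00001(✓)  -00101(✓)  -01010  -10110  0-0101  0-1110  000-01(✓)  00010-  001-10  0010-0  01-110  01111-  1-0001  1-0110  1-1010(✓)  1-1011(✓)  10-010  100-01(✓)  100-10  10101-(✓)  11-011  1100-1  11101-(✓)
size-2^2 implicants → -00-01  1-101-
Unchecked terms (primes): -00-01, -01010, -10110, 0-0101, 0-1110, 00010-, 001-10, 0010-0, 01-110, 01111-, 1-0001, 1-0110, 1-101-, 10-010, 100-10, 101100, 11-011, 1100-1
Minterm coverage:
  m1 ⊆ -00-01 [E]
  m4 ⊆ 00010- [E]
  m5 ⊆ -00-01,0-0101,00010-
  m8 ⊆ 0010-0 [E]
  m10 ⊆ -01010,001-10,0010-0
  m14 ⊆ 0-1110,001-10
  m21 ⊆ 0-0101 [E]
  m31 ⊆ 01111- [E]
  m33 ⊆ -00-01,1-0001
  m34 ⊆ 10-010,100-10
  m38 ⊆ 1-0110,100-10
  m42 ⊆ -01010,1-101-,10-010
  m43 ⊆ 1-101- [E]
  m44 ⊆ 101100 [E]
  m49 ⊆ 1-0001,1100-1
  m54 ⊆ -10110,1-0110
  m58 ⊆ 1-101- [E]
  m59 ⊆ 1-101-,11-011
E = {-00-01, 0-0101, 00010-, 0010-0, 01111-, 1-101-, 101100}
Petrick residual → -10110, 0-1110, 1-0001, 100-10
Cover = b'c'e'f + bc'def' + a'c'de'f + a'cdef' + a'b'c'de' + a'b'cd'f' + a'bcde + ac'd'e'f + acd'e + ab'c'ef' + ab'cde'f'  |cover|=11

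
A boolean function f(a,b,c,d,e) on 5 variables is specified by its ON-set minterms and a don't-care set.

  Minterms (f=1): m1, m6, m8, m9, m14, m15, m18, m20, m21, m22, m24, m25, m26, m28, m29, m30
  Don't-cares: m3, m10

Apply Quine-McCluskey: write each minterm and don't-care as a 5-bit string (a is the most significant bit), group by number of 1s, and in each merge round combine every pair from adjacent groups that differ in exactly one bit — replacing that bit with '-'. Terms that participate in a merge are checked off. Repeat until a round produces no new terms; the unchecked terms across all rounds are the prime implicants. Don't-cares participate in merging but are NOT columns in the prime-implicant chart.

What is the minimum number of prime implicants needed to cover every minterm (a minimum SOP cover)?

[col 0] 00001*, 00011*, 00110*, 01000*, 01001*, 01010*, 01110*, 01111*, 10010*, 10100*, 10101*, 10110*, 11000*, 11001*, 11010*, 11100*, 11101*, 11110*
[col 1] -0110*, -1000*, -1001*, -1010*, -1110*, 0-001, 0-110*, 000-1, 01-10*, 010-0*, 0100-*, 0111-, 1-010*, 1-100*, 1-101*, 1-110*, 10-10*, 101-0*, 1010-*, 11-00*, 11-01*, 11-10*, 110-0*, 1100-*, 111-0*, 1110-*
[col 2] --110, -1-10, -10-0, -100-, 1--10, 1-1-0, 1-10-, 11--0, 11-0-
Prime implicants: --110, -1-10, -10-0, -100-, 0-001, 000-1, 0111-, 1--10, 1-1-0, 1-10-, 11--0, 11-0-
PI chart (minterm → PIs covering it):
  1 | 0-001,000-1
  6 | --110  (sole → essential)
  8 | -10-0,-100-
  9 | -100-,0-001
  14 | --110,-1-10,0111-
  15 | 0111-  (sole → essential)
  18 | 1--10  (sole → essential)
  20 | 1-1-0,1-10-
  21 | 1-10-  (sole → essential)
  22 | --110,1--10,1-1-0
  24 | -10-0,-100-,11--0,11-0-
  25 | -100-,11-0-
  26 | -1-10,-10-0,1--10,11--0
  28 | 1-1-0,1-10-,11--0,11-0-
  29 | 1-10-,11-0-
  30 | --110,-1-10,1--10,1-1-0,11--0
Essential prime implicants: --110, 0111-, 1--10, 1-10-
Petrick residual → -100-, 0-001
Minimum SOP uses 6 PIs: cde' + bc'd' + a'c'd'e + a'bcd + ade' + acd'

6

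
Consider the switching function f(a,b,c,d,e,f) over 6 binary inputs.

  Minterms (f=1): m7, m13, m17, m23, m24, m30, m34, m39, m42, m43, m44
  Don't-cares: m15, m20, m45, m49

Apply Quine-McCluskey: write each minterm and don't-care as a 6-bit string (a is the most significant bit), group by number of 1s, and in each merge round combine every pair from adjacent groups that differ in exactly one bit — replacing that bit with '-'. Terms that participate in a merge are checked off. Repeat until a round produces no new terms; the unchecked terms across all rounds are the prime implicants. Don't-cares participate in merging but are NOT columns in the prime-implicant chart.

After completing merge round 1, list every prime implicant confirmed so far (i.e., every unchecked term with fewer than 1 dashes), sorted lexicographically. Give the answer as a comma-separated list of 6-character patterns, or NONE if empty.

[col 0] 000111*, 001101*, 001111*, 010001*, 010100, 010111*, 011000, 011110, 100010*, 100111*, 101010*, 101011*, 101100*, 101101*, 110001*
[col 1] -00111, -01101, -10001, 0-0111, 00-111, 0011-1, 10-010, 10101-, 10110-
Prime implicants: -00111, -01101, -10001, 0-0111, 00-111, 0011-1, 010100, 011000, 011110, 10-010, 10101-, 10110-

010100, 011000, 011110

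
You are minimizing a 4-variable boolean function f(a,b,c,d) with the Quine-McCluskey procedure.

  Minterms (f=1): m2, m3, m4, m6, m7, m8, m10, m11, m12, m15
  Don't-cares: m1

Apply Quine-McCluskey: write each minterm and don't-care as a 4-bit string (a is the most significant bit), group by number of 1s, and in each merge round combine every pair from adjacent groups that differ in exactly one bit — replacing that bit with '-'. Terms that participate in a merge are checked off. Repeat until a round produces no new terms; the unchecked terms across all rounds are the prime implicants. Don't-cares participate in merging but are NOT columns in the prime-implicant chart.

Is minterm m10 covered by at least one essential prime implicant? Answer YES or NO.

[col 0] 0001*, 0010*, 0011*, 0100*, 0110*, 0111*, 1000*, 1010*, 1011*, 1100*, 1111*
[col 1] -010*, -011*, -100, -111*, 0-10*, 0-11*, 00-1, 001-*, 01-0, 011-*, 1-00, 1-11*, 10-0, 101-*
[col 2] --11, -01-, 0-1-
Prime implicants: --11, -01-, -100, 0-1-, 00-1, 01-0, 1-00, 10-0
PI chart (minterm → PIs covering it):
  2 | -01-,0-1-
  3 | --11,-01-,0-1-,00-1
  4 | -100,01-0
  6 | 0-1-,01-0
  7 | --11,0-1-
  8 | 1-00,10-0
  10 | -01-,10-0
  11 | --11,-01-
  12 | -100,1-00
  15 | --11  (sole → essential)
Essential prime implicants: --11

NO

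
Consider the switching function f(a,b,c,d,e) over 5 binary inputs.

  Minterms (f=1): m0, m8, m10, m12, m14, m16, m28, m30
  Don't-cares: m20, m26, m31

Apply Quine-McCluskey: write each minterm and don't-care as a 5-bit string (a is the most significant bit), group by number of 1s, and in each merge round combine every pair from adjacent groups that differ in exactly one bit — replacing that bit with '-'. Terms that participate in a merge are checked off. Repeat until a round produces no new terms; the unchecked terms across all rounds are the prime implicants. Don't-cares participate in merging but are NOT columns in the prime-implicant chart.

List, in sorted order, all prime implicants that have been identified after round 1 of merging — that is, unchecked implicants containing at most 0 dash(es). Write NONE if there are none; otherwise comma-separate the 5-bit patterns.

NONE

[col 0] 00000*, 01000*, 01010*, 01100*, 01110*, 10000*, 10100*, 11010*, 11100*, 11110*, 11111*
[col 1] -0000, -1010*, -1100*, -1110*, 0-000, 01-00*, 01-10*, 010-0*, 011-0*, 1-100, 10-00, 11-10*, 111-0*, 1111-
[col 2] -1-10, -11-0, 01--0
Prime implicants: -0000, -1-10, -11-0, 0-000, 01--0, 1-100, 10-00, 1111-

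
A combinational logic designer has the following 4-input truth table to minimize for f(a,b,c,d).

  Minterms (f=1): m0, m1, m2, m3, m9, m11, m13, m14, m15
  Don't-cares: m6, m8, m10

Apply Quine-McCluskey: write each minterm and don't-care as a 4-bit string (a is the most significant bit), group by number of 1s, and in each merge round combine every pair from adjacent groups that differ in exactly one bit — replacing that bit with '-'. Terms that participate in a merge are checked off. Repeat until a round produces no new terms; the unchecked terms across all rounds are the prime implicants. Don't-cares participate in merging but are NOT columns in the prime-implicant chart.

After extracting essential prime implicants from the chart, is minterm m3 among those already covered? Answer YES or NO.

YES

size-2^0 implicants → 0000(✓)  0001(✓)  0010(✓)  0011(✓)  0110(✓)  1000(✓)  1001(✓)  1010(✓)  1011(✓)  1101(✓)  1110(✓)  1111(✓)
size-2^1 implicants → -000(✓)  -001(✓)  -010(✓)  -011(✓)  -110(✓)  0-10(✓)  00-0(✓)  00-1(✓)  000-(✓)  001-(✓)  1-01(✓)  1-10(✓)  1-11(✓)  10-0(✓)  10-1(✓)  100-(✓)  101-(✓)  11-1(✓)  111-(✓)
size-2^2 implicants → --10  -0-0(✓)  -0-1(✓)  -00-(✓)  -01-(✓)  00--(✓)  1--1  1-1-  10--(✓)
size-2^3 implicants → -0--
Unchecked terms (primes): --10, -0--, 1--1, 1-1-
Minterm coverage:
  m0 ⊆ -0-- [E]
  m1 ⊆ -0-- [E]
  m2 ⊆ --10,-0--
  m3 ⊆ -0-- [E]
  m9 ⊆ -0--,1--1
  m11 ⊆ -0--,1--1,1-1-
  m13 ⊆ 1--1 [E]
  m14 ⊆ --10,1-1-
  m15 ⊆ 1--1,1-1-
E = {-0--, 1--1}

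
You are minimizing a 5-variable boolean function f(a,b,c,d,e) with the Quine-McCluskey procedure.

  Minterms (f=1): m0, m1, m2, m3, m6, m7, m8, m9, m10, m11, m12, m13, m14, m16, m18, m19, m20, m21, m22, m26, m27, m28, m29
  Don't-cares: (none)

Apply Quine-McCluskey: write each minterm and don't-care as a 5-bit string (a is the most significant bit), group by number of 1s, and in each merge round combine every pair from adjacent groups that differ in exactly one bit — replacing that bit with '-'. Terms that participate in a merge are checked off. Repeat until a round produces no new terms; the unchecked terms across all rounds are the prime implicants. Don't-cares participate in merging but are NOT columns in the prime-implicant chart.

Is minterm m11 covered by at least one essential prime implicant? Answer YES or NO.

[col 0] 00000*, 00001*, 00010*, 00011*, 00110*, 00111*, 01000*, 01001*, 01010*, 01011*, 01100*, 01101*, 01110*, 10000*, 10010*, 10011*, 10100*, 10101*, 10110*, 11010*, 11011*, 11100*, 11101*
[col 1] -0000*, -0010*, -0011*, -0110*, -1010*, -1011*, -1100*, -1101*, 0-000*, 0-001*, 0-010*, 0-011*, 0-110*, 00-10*, 00-11*, 000-0*, 000-1*, 0000-*, 0001-*, 0011-*, 01-00*, 01-01*, 01-10*, 010-0*, 010-1*, 0100-*, 0101-*, 011-0*, 0110-*, 1-010*, 1-011*, 1-100*, 1-101*, 10-00*, 10-10*, 100-0*, 1001-*, 101-0*, 1010-*, 1101-*, 1110-*
[col 2] --010*, --011*, -0-10, -00-0, -001-*, -101-*, -110-, 0--10, 0-0-0*, 0-0-1*, 0-00-*, 0-01-*, 00-1-, 000--*, 01--0, 01-0-, 010--*, 1-01-*, 1-10-, 10--0
[col 3] --01-, 0-0--
Prime implicants: --01-, -0-10, -00-0, -110-, 0--10, 0-0--, 00-1-, 01--0, 01-0-, 1-10-, 10--0
PI chart (minterm → PIs covering it):
  0 | -00-0,0-0--
  1 | 0-0--  (sole → essential)
  2 | --01-,-0-10,-00-0,0--10,0-0--,00-1-
  3 | --01-,0-0--,00-1-
  6 | -0-10,0--10,00-1-
  7 | 00-1-  (sole → essential)
  8 | 0-0--,01--0,01-0-
  9 | 0-0--,01-0-
  10 | --01-,0--10,0-0--,01--0
  11 | --01-,0-0--
  12 | -110-,01--0,01-0-
  13 | -110-,01-0-
  14 | 0--10,01--0
  16 | -00-0,10--0
  18 | --01-,-0-10,-00-0,10--0
  19 | --01-  (sole → essential)
  20 | 1-10-,10--0
  21 | 1-10-  (sole → essential)
  22 | -0-10,10--0
  26 | --01-  (sole → essential)
  27 | --01-  (sole → essential)
  28 | -110-,1-10-
  29 | -110-,1-10-
Essential prime implicants: --01-, 0-0--, 00-1-, 1-10-

YES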